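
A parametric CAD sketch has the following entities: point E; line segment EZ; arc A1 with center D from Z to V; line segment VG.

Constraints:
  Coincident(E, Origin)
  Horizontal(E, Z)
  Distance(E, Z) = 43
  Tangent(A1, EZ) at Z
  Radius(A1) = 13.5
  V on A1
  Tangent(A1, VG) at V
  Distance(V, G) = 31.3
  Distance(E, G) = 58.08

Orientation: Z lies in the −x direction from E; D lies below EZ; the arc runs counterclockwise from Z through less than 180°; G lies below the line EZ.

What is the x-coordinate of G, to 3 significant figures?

-34.7

E is at the origin; EZ is horizontal with |EZ| = 43.0 and Z on the −x side, so Z = (-43.0, 0.00). Tangency of A1 to EZ means the radius DZ is perpendicular to EZ, so D = Z + (0, -13.5) = (-43.0, -13.5). Since DV ⟂ VG (tangency), |DG| = √(13.5² + 31.3²) = 34.1 regardless of where V sits on A1. So G lies on both circle(E, 58.08) and circle(D, 34.1); the below-EZ intersection is G = (-34.7, -46.6). V is the foot of the tangent from G: V = (-53.7, -21.7).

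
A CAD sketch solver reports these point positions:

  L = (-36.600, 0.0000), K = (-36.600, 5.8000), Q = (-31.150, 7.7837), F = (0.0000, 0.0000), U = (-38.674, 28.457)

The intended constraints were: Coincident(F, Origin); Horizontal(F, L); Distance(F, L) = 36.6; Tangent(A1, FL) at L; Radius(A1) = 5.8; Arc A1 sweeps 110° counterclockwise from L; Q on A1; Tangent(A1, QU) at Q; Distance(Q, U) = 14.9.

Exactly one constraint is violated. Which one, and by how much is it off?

Distance(Q, U) = 14.9 — off by 7.10.

F = (0.00, 0.00) ✓; F.y = 0.00, L.y = 0.00 ✓; |FL| = 36.60 ✓; ∠(KL, LF) = 90.00° ✓; |KL| = 5.800 ✓; bearing(K→Q) − bearing(K→L) = 110.0° ✓; |KQ| = 5.800 ✓; ∠(KQ, QU) = 90.00° ✓; |QU| = 22.00 ✗.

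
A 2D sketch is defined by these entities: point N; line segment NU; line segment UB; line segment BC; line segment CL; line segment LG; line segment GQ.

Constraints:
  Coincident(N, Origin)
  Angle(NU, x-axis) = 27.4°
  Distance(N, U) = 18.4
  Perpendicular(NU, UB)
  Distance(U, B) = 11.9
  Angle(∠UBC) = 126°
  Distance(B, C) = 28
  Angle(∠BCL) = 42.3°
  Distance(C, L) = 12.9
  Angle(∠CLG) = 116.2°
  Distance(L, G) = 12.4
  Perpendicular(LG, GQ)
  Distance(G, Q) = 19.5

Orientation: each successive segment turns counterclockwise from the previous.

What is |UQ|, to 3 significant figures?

31.7

N is at the origin; NU runs at 27.4° with length 18.4, so U = (16.3, 8.47). NU ⟂ UB, so UB runs at 117°; with |UB| = 11.9, B = (10.9, 19.0). ∠UBC = 126.0° gives BC at 171° from the x-axis; with |BC| = 28.0, C = (-16.8, 23.2). ∠BCL = 42.3° gives CL at -50.9° from the x-axis; with |CL| = 12.9, L = (-8.69, 13.2). ∠CLG = 116.2° gives LG at 12.9° from the x-axis; with |LG| = 12.4, G = (3.40, 16.0). The perpendicularity gives GQ at right angles to LG, so GQ runs at 103°; with |GQ| = 19.5, Q = (-0.956, 35.0). Then |UQ| = |Q − U| = 31.7.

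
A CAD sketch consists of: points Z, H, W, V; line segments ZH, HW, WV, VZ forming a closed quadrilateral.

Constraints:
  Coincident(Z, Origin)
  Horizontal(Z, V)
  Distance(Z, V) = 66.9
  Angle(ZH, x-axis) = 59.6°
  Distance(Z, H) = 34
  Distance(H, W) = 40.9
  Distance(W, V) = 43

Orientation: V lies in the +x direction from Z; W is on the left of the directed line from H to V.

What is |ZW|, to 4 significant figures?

69.95

Z is at the origin; ZV is horizontal with |ZV| = 66.9 and V in +x, so V = (66.9, 0). ZH runs at 59.6° with |ZH| = 34.0, so H = (17.21, 29.33). W is determined by |HW| = 40.9 and |WV| = 43.0 together: it lies at the intersection of circle(H, 40.9) and circle(V, 43.0). With |HV| = 57.70, the foot of the radical line on HV is 27.32 from H and the perpendicular offset is √(40.9² − 27.32²) = 30.43. Taking the left-of-HV solution: W = (56.20, 41.65).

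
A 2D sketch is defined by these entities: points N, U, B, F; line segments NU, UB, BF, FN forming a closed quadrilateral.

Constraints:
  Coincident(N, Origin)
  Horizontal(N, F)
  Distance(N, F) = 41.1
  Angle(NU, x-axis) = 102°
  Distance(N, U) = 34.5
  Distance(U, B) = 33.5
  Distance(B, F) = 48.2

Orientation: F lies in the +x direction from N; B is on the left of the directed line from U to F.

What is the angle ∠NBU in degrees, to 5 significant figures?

41.752°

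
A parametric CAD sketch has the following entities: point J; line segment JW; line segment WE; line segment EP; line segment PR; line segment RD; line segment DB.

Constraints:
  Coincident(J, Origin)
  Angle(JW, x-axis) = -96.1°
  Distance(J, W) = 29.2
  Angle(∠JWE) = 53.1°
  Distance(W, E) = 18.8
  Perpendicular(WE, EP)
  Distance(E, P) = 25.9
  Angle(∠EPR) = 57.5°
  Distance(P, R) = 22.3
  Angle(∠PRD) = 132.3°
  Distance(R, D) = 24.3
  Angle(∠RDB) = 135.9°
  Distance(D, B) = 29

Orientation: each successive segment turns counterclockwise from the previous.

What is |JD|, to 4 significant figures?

39.80

J is at the origin; JW runs at -96.1° with length 29.2, so W = (-3.103, -29.03). ∠JWE = 53.1° gives WE at 30.80° from the x-axis; with |WE| = 18.8, E = (13.05, -19.41). The perpendicularity gives EP at right angles to WE, so EP runs at 120.8°; with |EP| = 25.9, P = (-0.2164, 2.839). ∠EPR = 57.5° gives PR at -116.7° from the x-axis; with |PR| = 22.3, R = (-10.24, -17.08). ∠PRD = 132.3° gives RD at -69.00° from the x-axis; with |RD| = 24.3, D = (-1.528, -39.77). Then |JD| = |D − J| = 39.80.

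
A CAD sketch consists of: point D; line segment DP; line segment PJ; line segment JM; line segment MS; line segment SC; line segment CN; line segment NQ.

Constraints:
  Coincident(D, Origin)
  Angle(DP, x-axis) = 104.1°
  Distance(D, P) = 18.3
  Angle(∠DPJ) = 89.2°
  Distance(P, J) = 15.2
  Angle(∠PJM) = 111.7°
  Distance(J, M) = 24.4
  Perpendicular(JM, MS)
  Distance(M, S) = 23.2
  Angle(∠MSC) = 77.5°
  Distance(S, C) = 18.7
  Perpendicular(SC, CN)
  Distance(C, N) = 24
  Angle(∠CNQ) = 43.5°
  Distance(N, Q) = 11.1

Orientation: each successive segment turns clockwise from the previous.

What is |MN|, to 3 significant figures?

13.7

D is at the origin; DP runs at 104.1° with length 18.3, so P = (-4.46, 17.7). ∠DPJ = 89.2° gives PJ at 13.3° from the x-axis; with |PJ| = 15.2, J = (10.3, 21.2). ∠PJM = 111.7° gives JM at -55.0° from the x-axis; with |JM| = 24.4, M = (24.3, 1.26). The perpendicularity gives MS at right angles to JM, so MS runs at -145°; with |MS| = 23.2, S = (5.33, -12.0). ∠MSC = 77.5° gives SC at 112° from the x-axis; with |SC| = 18.7, C = (-1.83, 5.23). The perpendicularity gives CN at right angles to SC, so CN runs at 22.5°; with |CN| = 24.0, N = (20.3, 14.4). Then |MN| = |N − M| = 13.7.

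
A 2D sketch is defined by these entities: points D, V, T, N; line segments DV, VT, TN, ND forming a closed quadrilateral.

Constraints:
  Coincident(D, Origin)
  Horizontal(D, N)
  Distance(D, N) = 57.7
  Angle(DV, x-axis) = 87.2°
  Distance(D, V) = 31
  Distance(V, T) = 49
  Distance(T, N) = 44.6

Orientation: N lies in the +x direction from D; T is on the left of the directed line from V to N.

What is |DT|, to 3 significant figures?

65.5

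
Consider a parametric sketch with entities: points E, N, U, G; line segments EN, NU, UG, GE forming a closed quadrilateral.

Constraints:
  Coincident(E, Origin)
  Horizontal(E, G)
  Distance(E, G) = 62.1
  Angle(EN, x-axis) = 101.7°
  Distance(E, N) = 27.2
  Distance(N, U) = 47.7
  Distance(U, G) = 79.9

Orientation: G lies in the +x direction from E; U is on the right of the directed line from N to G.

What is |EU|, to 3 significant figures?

25.2

E is at the origin; EG is horizontal with |EG| = 62.1 and G in +x, so G = (62.1, 0). EN runs at 101.7° with |EN| = 27.2, so N = (-5.52, 26.6). U is determined by |NU| = 47.7 and |UG| = 79.9 together: it lies at the intersection of circle(N, 47.7) and circle(G, 79.9). With |NG| = 72.7, the foot of the radical line on NG is 8.07 from N and the perpendicular offset is √(47.7² − 8.07²) = 47.0. Taking the right-of-NG solution: U = (-15.2, -20.1).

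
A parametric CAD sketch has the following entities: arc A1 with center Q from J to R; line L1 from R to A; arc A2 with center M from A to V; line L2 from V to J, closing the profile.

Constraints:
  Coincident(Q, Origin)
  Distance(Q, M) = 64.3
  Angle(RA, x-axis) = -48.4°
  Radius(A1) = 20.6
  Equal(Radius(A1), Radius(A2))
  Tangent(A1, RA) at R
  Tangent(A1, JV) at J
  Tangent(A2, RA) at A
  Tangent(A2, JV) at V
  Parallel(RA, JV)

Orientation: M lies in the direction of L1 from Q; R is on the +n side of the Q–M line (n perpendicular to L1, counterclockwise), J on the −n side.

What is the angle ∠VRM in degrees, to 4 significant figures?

14.89°

The slot axis is L1's direction at -48.4°, so u = (cos -48.4°, sin -48.4°) = (0.6639, -0.7478) and n = (−sin -48.4°, cos -48.4°) = (0.7478, 0.6639). Q is at the origin and M lies 64.3 along u from Q, so M = 64.3·u = (42.69, -48.08). Tangency of A1 to both parallel lines with radius 20.6 puts R and J at Q ± 20.6·n: R = (15.40, 13.68), J = (-15.40, -13.68). Equal radii place A and V the same way about M: A = M + 20.6·n = (58.10, -34.41), V = M − 20.6·n = (27.29, -61.76). Then cos ∠VRM = RV·RM / (|RV||RM|), giving 14.89°.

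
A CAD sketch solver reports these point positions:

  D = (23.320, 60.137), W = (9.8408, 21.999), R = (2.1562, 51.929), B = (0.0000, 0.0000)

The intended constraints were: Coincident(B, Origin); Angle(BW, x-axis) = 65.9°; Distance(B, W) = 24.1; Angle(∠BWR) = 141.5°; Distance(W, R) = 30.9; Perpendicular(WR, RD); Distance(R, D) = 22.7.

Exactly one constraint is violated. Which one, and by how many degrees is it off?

Perpendicular(WR, RD) — off by 6.80°.

B = (0.00, 0.00) ✓; BW at 65.90° ✓; |BW| = 24.10 ✓; ∠BWR = 141.5° ✓; |WR| = 30.90 ✓; ∠(WR, RD) = 83.20° ✗; |RD| = 22.70 ✓.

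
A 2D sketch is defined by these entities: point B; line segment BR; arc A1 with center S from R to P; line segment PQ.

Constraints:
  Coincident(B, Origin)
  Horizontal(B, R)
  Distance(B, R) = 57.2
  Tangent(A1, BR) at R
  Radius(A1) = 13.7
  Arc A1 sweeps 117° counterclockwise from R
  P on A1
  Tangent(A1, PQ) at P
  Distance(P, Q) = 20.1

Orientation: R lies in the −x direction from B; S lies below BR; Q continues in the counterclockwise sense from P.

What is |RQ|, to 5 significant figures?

37.954

On A1, R sits at bearing 90° from S; a 117° counterclockwise sweep puts P at bearing 207°, so P = S + 13.7·(cos 207°, sin 207°) = (-69.407, -19.920). Since A1 is tangent to PQ there, SP ⟂ PQ, so PQ runs along (−sin 207°, cos 207°); with |PQ| = 20.1, Q = (-60.282, -37.829). Then |RQ| = |Q − R| = 37.954.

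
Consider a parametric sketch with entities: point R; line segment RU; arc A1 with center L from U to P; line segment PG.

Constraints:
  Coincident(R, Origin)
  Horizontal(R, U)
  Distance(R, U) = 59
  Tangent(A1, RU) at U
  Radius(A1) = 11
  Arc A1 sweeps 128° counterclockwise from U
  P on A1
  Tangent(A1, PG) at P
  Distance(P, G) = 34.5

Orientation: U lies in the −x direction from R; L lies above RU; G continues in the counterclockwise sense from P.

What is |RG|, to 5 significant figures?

84.521

On A1, U sits at bearing -90° from L; a 128° counterclockwise sweep puts P at bearing 38°, so P = L + 11.0·(cos 38°, sin 38°) = (-50.332, 17.772). Tangency of A1 to PG means the radius LP is perpendicular to PG, so PG runs along (−sin 38°, cos 38°); with |PG| = 34.5, G = (-71.572, 44.959). Then |RG| = |G − R| = 84.521.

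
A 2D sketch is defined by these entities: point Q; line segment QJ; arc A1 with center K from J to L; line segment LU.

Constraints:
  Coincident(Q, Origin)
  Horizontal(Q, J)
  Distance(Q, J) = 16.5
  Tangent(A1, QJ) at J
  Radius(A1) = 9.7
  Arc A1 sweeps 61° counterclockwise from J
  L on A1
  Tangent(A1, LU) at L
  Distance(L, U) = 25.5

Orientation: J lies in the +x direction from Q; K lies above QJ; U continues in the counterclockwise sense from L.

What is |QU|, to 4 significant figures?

46.26

On A1, J sits at bearing -90° from K; a 61° counterclockwise sweep puts L at bearing -29°, so L = K + 9.7·(cos -29°, sin -29°) = (24.98, 4.997). Since A1 is tangent to LU there, KL ⟂ LU, so LU runs along (−sin -29°, cos -29°); with |LU| = 25.5, U = (37.35, 27.30). Then |QU| = |U − Q| = 46.26.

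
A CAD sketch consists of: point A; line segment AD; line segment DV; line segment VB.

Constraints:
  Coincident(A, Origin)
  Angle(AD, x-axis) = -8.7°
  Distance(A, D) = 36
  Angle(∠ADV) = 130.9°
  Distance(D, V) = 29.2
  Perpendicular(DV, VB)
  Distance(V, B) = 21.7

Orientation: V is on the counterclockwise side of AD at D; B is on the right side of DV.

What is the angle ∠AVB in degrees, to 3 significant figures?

117°

A is at the origin; AD runs at -8.7° with length 36.0, so D = 36.0·(cos -8.7°, sin -8.7°) = (35.6, -5.45). ∠ADV = 130.9°, so DV runs at -8.7° + (180° − 130.9°) = 40.4° from the x-axis; with |DV| = 29.2, V = D + 29.2·(cos 40.4°, sin 40.4°) = (57.8, 13.5). DV ⟂ VB; with |VB| = 21.7 on the right of DV, B = V + 21.7·(0.648, -0.762) = (71.9, -3.05). Then cos ∠AVB = VA·VB / (|VA||VB|), giving 117°.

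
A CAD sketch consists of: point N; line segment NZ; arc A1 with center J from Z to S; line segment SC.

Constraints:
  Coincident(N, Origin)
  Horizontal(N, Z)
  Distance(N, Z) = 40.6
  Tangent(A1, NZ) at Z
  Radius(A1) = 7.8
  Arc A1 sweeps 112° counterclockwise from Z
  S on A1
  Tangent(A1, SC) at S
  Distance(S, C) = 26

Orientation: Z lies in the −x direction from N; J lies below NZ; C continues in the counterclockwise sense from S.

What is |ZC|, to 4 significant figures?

34.92

On A1, Z sits at bearing 90° from J; a 112° counterclockwise sweep puts S at bearing 202°, so S = J + 7.8·(cos 202°, sin 202°) = (-47.83, -10.72). Tangency of A1 to SC means the radius JS is perpendicular to SC, so SC runs along (−sin 202°, cos 202°); with |SC| = 26.0, C = (-38.09, -34.83). Then |ZC| = |C − Z| = 34.92.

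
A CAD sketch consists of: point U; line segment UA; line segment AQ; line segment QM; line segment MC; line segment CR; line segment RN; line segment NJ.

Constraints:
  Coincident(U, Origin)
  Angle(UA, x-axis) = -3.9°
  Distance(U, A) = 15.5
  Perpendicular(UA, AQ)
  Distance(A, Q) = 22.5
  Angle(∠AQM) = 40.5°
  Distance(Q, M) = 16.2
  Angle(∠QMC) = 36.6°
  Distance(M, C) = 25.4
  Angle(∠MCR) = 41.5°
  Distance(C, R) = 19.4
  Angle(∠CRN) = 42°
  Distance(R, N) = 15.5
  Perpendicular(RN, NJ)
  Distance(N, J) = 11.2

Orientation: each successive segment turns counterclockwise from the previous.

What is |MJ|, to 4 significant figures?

23.79

U is at the origin; UA runs at -3.9° with length 15.5, so A = (15.46, -1.054). The perpendicularity gives AQ at right angles to UA, so AQ runs at 86.10°; with |AQ| = 22.5, Q = (16.99, 21.39). ∠AQM = 40.5° gives QM at -134.4° from the x-axis; with |QM| = 16.2, M = (5.660, 9.819). ∠QMC = 36.6° gives MC at 9.000° from the x-axis; with |MC| = 25.4, C = (30.75, 13.79). ∠MCR = 41.5° gives CR at 147.5° from the x-axis; with |CR| = 19.4, R = (14.39, 24.22). ∠CRN = 42.0° gives RN at -74.50° from the x-axis; with |RN| = 15.5, N = (18.53, 9.280). RN ⟂ NJ, so NJ runs at 15.50°; with |NJ| = 11.2, J = (29.32, 12.27). Then |MJ| = |J − M| = 23.79.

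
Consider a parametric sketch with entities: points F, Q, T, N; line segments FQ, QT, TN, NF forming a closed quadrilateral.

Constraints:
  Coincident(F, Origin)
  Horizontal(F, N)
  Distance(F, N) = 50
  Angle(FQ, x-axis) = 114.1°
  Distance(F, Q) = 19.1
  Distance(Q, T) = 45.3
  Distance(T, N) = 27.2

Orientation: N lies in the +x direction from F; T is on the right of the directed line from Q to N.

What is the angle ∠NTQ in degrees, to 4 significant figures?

110.2°

Checks: |QT| = 45.30 ✓; |TN| = 27.20 ✓.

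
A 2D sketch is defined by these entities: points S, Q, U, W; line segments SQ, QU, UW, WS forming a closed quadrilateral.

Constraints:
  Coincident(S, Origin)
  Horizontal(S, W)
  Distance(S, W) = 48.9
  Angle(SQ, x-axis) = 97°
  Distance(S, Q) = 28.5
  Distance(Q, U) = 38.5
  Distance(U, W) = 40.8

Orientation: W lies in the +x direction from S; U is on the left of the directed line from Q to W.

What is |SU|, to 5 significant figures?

50.790

S is at the origin; SW is horizontal with |SW| = 48.9 and W in +x, so W = (48.9, 0). SQ runs at 97.0° with |SQ| = 28.5, so Q = (-3.4733, 28.288). U is determined by |QU| = 38.5 and |UW| = 40.8 together: it lies at the intersection of circle(Q, 38.5) and circle(W, 40.8). With |QW| = 59.524, the foot of the radical line on QW is 28.230 from Q and the perpendicular offset is √(38.5² − 28.230²) = 26.178. Taking the left-of-QW solution: U = (33.806, 37.905).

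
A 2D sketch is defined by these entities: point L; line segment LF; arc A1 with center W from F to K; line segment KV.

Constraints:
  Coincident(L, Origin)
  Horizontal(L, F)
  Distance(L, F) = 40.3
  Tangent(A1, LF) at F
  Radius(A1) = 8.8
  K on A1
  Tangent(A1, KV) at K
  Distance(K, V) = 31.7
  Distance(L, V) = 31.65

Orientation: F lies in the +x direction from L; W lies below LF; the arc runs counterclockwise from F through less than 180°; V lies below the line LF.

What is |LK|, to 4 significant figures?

33.52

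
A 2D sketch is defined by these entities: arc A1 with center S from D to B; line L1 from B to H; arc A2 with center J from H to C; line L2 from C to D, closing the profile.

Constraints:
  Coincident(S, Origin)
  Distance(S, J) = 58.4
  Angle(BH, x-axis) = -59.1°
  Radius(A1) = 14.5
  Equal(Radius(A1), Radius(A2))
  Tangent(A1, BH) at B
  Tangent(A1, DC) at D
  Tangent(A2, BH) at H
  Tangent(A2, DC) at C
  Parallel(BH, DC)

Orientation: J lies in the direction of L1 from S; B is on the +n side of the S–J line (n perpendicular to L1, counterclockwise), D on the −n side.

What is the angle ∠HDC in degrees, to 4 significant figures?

26.41°

Tangency of A1 to both parallel lines with radius 14.5 puts B and D at S ± 14.5·n: B = (12.44, 7.446), D = (-12.44, -7.446). Equal radii place H and C the same way about J: H = J + 14.5·n = (42.43, -42.66), C = J − 14.5·n = (17.55, -57.56). Then cos ∠HDC = DH·DC / (|DH||DC|), giving 26.41°.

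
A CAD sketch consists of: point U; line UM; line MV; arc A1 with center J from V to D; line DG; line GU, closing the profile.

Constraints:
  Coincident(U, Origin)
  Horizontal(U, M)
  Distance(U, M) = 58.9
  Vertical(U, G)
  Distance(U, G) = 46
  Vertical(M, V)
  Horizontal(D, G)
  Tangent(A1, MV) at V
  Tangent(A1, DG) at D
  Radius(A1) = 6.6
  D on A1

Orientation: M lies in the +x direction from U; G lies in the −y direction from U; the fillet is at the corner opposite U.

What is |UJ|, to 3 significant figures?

65.5

U is at the origin; UM is horizontal with |UM| = 58.9 and M on the +x side, so M = (58.9, 0.00). UG is vertical with |UG| = 46.0 and G on the −y side, so G = (0.00, -46.0). The virtual corner opposite U is at (58.9, -46.0). A1 meets MV tangentially, so JV is at right angles to MV and A1 meets DG tangentially, so JD is at right angles to DG, with radius 6.6, so the center J sits 6.6 in from both sides at J = (52.3, -39.4). Then |UJ| = |J − U| = 65.5.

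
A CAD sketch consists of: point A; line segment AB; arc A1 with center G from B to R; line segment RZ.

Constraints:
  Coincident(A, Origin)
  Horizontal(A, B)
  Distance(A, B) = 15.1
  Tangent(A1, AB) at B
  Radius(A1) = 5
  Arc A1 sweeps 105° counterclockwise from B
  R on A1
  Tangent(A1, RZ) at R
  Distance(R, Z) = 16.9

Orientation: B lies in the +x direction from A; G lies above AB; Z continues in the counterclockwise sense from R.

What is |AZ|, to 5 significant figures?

27.451

A is at the origin; A and B share the same y with |AB| = 15.1 and B on the +x side, so B = (15.100, 0.0000). The tangent condition forces GB to be normal to AB, so G = B + (0, 5) = (15.100, 5.0000). On A1, B sits at bearing -90° from G; a 105° counterclockwise sweep puts R at bearing 15°, so R = G + 5.0·(cos 15°, sin 15°) = (19.930, 6.2941). Since A1 is tangent to RZ there, GR ⟂ RZ, so RZ runs along (−sin 15°, cos 15°); with |RZ| = 16.9, Z = (15.556, 22.618). Then |AZ| = |Z − A| = 27.451.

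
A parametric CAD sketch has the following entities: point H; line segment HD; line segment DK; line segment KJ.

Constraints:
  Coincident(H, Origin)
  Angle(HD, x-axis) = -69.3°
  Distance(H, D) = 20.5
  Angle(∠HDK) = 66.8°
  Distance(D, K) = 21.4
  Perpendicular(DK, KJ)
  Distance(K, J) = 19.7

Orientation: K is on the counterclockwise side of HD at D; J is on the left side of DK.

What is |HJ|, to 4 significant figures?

13.35

∠HDK = 66.8°, so DK runs at -69.3° + (180° − 66.8°) = 43.90° from the x-axis; with |DK| = 21.4, K = D + 21.4·(cos 43.90°, sin 43.90°) = (22.67, -4.338). The perpendicularity gives KJ at right angles to DK; with |KJ| = 19.7 on the left of DK, J = K + 19.7·(-0.6934, 0.7206) = (9.006, 9.857). Then |HJ| = |J − H| = 13.35.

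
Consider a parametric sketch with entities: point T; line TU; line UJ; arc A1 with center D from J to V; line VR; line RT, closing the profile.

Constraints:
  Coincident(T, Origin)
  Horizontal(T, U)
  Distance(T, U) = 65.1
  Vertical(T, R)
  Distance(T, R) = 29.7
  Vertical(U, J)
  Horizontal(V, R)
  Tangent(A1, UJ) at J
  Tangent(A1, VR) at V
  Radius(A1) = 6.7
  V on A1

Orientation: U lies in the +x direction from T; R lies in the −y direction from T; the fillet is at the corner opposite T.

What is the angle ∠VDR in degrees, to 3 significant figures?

83.5°

T is at the origin; T and U share the same y with |TU| = 65.1 and U on the +x side, so U = (65.1, 0.00). TR is vertical with |TR| = 29.7 and R on the −y side, so R = (0.00, -29.7). The virtual corner opposite T is at (65.1, -29.7). A1 meets UJ tangentially, so DJ is at right angles to UJ and since A1 is tangent to VR there, DV ⟂ VR, with radius 6.7, so the center D sits 6.7 in from both sides at D = (58.4, -23.0). That places the tangent points at J = (65.1, -23.0) on UJ and V = (58.4, -29.7) on VR. Then cos ∠VDR = DV·DR / (|DV||DR|), giving 83.5°.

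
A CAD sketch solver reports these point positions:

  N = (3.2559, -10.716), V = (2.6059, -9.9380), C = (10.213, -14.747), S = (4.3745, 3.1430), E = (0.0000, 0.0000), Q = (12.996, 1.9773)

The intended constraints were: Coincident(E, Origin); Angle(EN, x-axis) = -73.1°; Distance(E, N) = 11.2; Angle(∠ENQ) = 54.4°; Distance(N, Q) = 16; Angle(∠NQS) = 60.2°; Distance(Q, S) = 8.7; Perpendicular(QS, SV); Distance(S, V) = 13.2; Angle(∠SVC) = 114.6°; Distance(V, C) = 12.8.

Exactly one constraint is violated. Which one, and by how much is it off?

Distance(V, C) = 12.8 — off by 3.80.

E = (0.00, 0.00) ✓; EN at -73.10° ✓; |EN| = 11.20 ✓; ∠ENQ = 54.40° ✓; |NQ| = 16.00 ✓; ∠NQS = 60.20° ✓; |QS| = 8.700 ✓; ∠(QS, SV) = 90.00° ✓; |SV| = 13.20 ✓; ∠SVC = 114.6° ✓; |VC| = 9.000 ✗.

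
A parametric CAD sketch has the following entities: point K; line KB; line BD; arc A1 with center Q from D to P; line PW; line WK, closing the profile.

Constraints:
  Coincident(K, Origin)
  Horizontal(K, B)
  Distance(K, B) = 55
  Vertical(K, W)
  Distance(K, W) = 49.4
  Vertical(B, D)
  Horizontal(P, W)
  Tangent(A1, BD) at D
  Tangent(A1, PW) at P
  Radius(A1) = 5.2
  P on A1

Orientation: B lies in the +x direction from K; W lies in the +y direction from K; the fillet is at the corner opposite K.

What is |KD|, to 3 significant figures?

70.6

The virtual corner opposite K is at (55.0, 49.4). The tangent condition forces QD to be normal to BD and since A1 is tangent to PW there, QP ⟂ PW, with radius 5.2, so the center Q sits 5.2 in from both sides at Q = (49.8, 44.2). That places the tangent points at D = (55.0, 44.2) on BD and P = (49.8, 49.4) on PW. Then |KD| = |D − K| = 70.6.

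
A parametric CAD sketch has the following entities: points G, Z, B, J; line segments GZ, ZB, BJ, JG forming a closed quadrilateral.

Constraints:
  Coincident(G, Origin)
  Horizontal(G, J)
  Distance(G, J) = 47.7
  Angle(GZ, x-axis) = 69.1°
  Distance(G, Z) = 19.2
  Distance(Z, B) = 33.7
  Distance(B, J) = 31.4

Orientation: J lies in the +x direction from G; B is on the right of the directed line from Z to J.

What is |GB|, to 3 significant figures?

23.5

Checks: |ZB| = 33.70 ✓; |BJ| = 31.40 ✓.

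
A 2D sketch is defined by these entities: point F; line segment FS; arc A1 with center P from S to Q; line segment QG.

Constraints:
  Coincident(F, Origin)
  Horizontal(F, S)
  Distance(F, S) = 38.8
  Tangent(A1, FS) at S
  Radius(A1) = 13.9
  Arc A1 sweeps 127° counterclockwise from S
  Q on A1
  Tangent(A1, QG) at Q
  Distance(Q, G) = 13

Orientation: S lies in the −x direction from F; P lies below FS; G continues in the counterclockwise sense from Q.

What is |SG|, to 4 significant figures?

32.81

F is at the origin; FS is horizontal with |FS| = 38.8 and S on the −x side, so S = (-38.80, 0.000). Tangency of A1 to FS means the radius PS is perpendicular to FS, so P = S + (0, -13.9) = (-38.80, -13.90). On A1, S sits at bearing 90° from P; a 127° counterclockwise sweep puts Q at bearing 217°, so Q = P + 13.9·(cos 217°, sin 217°) = (-49.90, -22.27). Since A1 is tangent to QG there, PQ ⟂ QG, so QG runs along (−sin 217°, cos 217°); with |QG| = 13.0, G = (-42.08, -32.65). Then |SG| = |G − S| = 32.81.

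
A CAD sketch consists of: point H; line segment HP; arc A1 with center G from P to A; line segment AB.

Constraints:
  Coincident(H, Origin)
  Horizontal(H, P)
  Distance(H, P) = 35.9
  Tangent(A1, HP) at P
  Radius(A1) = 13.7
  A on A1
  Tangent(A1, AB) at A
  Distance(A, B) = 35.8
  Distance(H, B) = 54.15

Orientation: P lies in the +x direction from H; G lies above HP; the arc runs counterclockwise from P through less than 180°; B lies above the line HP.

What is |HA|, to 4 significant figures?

51.44

H is at the origin; HP is horizontal with |HP| = 35.9 and P on the +x side, so P = (35.90, 0.000). Tangency of A1 to HP means the radius GP is perpendicular to HP, so G = P + (0, 13.7) = (35.90, 13.70). Since GA ⟂ AB (tangency), |GB| = √(13.7² + 35.8²) = 38.33 regardless of where A sits on A1. So B lies on both circle(H, 54.15) and circle(G, 38.33); the above-HP intersection is B = (22.07, 49.45). A is the foot of the tangent from B: A = (46.07, 22.88).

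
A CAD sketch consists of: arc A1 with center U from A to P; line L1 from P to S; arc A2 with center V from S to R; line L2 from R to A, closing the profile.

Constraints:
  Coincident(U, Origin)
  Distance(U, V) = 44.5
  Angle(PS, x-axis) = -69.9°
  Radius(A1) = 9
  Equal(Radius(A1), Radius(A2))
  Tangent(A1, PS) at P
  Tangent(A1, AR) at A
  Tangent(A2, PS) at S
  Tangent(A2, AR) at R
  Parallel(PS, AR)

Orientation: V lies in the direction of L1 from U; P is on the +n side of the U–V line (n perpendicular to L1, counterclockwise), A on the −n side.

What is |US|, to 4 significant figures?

45.40

The slot axis is L1's direction at -69.9°, so u = (cos -69.9°, sin -69.9°) = (0.3437, -0.9391) and n = (−sin -69.9°, cos -69.9°) = (0.9391, 0.3437). U is at the origin and V lies 44.5 along u from U, so V = 44.5·u = (15.29, -41.79). Tangency of A1 to both parallel lines with radius 9.0 puts P and A at U ± 9.0·n: P = (8.452, 3.093), A = (-8.452, -3.093). Equal radii place S and R the same way about V: S = V + 9.0·n = (23.74, -38.70), R = V − 9.0·n = (6.841, -44.88). Then |US| = |S − U| = 45.40.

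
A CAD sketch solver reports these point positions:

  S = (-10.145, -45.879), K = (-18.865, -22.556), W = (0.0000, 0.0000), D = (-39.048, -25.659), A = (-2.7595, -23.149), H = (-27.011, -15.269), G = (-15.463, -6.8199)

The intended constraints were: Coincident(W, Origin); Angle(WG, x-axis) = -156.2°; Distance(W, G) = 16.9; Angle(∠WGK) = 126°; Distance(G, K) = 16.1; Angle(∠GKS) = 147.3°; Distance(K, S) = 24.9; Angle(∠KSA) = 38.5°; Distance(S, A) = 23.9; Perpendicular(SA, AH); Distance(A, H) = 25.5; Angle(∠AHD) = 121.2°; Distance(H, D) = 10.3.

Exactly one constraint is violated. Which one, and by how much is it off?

Distance(H, D) = 10.3 — off by 5.60.

W = (0.00, 0.00) ✓; WG at -156.2° ✓; |WG| = 16.90 ✓; ∠WGK = 126.0° ✓; |GK| = 16.10 ✓; ∠GKS = 147.3° ✓; |KS| = 24.90 ✓; ∠KSA = 38.50° ✓; |SA| = 23.90 ✓; ∠(SA, AH) = 90.00° ✓; |AH| = 25.50 ✓; ∠AHD = 121.2° ✓; |HD| = 15.90 ✗.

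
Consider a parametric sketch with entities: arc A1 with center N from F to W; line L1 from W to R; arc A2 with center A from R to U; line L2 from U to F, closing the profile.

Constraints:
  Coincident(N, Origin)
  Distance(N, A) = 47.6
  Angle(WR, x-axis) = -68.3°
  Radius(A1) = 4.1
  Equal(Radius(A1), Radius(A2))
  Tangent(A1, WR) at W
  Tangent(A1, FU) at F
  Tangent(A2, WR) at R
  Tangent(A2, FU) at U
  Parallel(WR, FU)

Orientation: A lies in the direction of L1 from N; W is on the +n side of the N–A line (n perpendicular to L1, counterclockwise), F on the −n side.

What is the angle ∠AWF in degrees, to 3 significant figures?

85.1°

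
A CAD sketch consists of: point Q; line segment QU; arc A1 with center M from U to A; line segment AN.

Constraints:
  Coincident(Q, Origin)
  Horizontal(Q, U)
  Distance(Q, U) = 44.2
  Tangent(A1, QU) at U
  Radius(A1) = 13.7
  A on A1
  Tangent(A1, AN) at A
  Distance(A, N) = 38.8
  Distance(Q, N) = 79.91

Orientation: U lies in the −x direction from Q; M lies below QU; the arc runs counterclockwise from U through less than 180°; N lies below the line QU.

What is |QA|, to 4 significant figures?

59.16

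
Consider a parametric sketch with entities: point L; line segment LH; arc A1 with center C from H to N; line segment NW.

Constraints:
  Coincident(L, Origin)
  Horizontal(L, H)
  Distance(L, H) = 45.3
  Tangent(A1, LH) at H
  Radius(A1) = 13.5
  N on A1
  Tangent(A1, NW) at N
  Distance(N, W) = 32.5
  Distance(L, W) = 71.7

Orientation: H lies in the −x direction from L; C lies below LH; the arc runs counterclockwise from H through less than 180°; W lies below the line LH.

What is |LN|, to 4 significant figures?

60.68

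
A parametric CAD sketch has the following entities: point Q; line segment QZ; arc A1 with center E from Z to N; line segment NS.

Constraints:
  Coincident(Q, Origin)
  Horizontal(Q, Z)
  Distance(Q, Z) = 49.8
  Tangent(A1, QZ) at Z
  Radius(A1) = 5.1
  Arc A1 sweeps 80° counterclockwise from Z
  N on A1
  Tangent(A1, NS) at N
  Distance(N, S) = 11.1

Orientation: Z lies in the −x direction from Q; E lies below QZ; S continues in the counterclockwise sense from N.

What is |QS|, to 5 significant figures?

58.736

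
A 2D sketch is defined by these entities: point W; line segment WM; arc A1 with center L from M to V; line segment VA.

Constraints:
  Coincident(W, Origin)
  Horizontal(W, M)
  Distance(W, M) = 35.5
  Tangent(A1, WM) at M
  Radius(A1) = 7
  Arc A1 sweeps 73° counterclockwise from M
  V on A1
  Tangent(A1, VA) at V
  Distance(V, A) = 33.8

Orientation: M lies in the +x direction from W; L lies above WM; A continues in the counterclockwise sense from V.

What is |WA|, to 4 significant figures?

64.04

W is at the origin; W and M share the same y with |WM| = 35.5 and M on the +x side, so M = (35.50, 0.000). Since A1 is tangent to WM there, LM ⟂ WM, so L = M + (0, 7) = (35.50, 7.000). On A1, M sits at bearing -90° from L; a 73° counterclockwise sweep puts V at bearing -17°, so V = L + 7.0·(cos -17°, sin -17°) = (42.19, 4.953). The tangent condition forces LV to be normal to VA, so VA runs along (−sin -17°, cos -17°); with |VA| = 33.8, A = (52.08, 37.28). Then |WA| = |A − W| = 64.04.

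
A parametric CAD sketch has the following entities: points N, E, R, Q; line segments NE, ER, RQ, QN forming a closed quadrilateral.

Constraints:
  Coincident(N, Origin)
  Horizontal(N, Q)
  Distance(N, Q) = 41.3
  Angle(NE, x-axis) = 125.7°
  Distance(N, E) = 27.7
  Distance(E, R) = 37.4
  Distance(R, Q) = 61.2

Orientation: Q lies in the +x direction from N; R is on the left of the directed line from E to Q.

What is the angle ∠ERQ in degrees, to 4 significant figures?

73.03°

N is at the origin; NQ is horizontal with |NQ| = 41.3 and Q in +x, so Q = (41.3, 0). NE runs at 125.7° with |NE| = 27.7, so E = (-16.16, 22.49). R is determined by |ER| = 37.4 and |RQ| = 61.2 together: it lies at the intersection of circle(E, 37.4) and circle(Q, 61.2). With |EQ| = 61.71, the foot of the radical line on EQ is 11.84 from E and the perpendicular offset is √(37.4² − 11.84²) = 35.48. Taking the left-of-EQ solution: R = (7.794, 51.21).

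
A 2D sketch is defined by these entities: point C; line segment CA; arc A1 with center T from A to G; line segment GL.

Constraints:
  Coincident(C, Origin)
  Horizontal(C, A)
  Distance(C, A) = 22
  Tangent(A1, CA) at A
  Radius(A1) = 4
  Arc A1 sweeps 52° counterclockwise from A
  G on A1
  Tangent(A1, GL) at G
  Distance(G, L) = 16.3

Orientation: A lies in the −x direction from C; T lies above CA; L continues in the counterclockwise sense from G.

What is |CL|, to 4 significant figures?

16.87

C is at the origin; CA is horizontal with |CA| = 22.0 and A on the −x side, so A = (-22.00, 0.000). Tangency of A1 to CA means the radius TA is perpendicular to CA, so T = A + (0, 4) = (-22.00, 4.000). On A1, A sits at bearing -90° from T; a 52° counterclockwise sweep puts G at bearing -38°, so G = T + 4.0·(cos -38°, sin -38°) = (-18.85, 1.537). The tangent condition forces TG to be normal to GL, so GL runs along (−sin -38°, cos -38°); with |GL| = 16.3, L = (-8.813, 14.38). Then |CL| = |L − C| = 16.87.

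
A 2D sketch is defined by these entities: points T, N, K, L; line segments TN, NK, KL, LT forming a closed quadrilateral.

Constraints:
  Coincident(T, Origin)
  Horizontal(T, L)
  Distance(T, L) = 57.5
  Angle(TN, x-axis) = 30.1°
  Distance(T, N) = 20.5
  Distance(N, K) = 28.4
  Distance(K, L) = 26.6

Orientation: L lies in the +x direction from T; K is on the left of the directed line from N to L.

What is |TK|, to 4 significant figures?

48.86

Checks: |NK| = 28.40 ✓; |KL| = 26.60 ✓.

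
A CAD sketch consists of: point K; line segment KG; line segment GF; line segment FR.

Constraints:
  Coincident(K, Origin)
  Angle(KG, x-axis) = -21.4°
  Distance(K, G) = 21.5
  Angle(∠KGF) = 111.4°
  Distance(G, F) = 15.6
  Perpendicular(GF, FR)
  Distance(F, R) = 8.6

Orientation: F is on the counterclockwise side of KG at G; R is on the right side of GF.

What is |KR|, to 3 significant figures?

37.0

K is at the origin; KG runs at -21.4° with length 21.5, so G = 21.5·(cos -21.4°, sin -21.4°) = (20.0, -7.84). ∠KGF = 111.4°, so GF runs at -21.4° + (180° − 111.4°) = 47.2° from the x-axis; with |GF| = 15.6, F = G + 15.6·(cos 47.2°, sin 47.2°) = (30.6, 3.60). The perpendicularity gives FR at right angles to GF; with |FR| = 8.6 on the right of GF, R = F + 8.6·(0.734, -0.679) = (36.9, -2.24). Then |KR| = |R − K| = 37.0.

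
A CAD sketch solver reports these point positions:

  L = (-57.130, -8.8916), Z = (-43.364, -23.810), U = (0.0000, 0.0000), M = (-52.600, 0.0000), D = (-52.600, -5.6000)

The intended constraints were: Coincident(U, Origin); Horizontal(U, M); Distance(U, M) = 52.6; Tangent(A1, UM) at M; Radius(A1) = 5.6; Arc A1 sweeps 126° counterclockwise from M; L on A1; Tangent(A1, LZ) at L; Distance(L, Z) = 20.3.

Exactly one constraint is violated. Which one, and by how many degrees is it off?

Tangent(A1, LZ) at L — off by 6.70°.

U = (0.00, 0.00) ✓; U.y = 0.00, M.y = 0.00 ✓; |UM| = 52.60 ✓; ∠(DM, MU) = 90.00° ✓; |DM| = 5.600 ✓; bearing(D→L) − bearing(D→M) = 126.0° ✓; |DL| = 5.600 ✓; ∠(DL, LZ) = 83.30° ✗; |LZ| = 20.30 ✓.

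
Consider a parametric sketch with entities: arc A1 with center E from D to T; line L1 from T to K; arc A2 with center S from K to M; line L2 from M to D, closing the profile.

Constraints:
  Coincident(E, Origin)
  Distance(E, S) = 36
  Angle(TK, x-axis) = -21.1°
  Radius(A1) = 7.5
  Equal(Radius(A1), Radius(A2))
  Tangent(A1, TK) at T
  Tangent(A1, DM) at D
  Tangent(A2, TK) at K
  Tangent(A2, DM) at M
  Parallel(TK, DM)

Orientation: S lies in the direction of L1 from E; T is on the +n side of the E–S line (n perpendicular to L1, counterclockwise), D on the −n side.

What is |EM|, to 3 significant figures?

36.8

The slot axis is L1's direction at -21.1°, so u = (cos -21.1°, sin -21.1°) = (0.933, -0.360) and n = (−sin -21.1°, cos -21.1°) = (0.360, 0.933). E is at the origin and S lies 36.0 along u from E, so S = 36.0·u = (33.6, -13.0). Tangency of A1 to both parallel lines with radius 7.5 puts T and D at E ± 7.5·n: T = (2.70, 7.00), D = (-2.70, -7.00). Equal radii place K and M the same way about S: K = S + 7.5·n = (36.3, -5.96), M = S − 7.5·n = (30.9, -20.0). Then |EM| = |M − E| = 36.8.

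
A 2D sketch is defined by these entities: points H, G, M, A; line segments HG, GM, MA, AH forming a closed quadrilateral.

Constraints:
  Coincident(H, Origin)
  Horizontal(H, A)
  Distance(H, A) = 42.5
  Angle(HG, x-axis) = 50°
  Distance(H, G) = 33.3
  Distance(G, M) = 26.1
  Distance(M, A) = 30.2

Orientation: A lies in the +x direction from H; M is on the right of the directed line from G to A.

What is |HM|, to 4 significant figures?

12.36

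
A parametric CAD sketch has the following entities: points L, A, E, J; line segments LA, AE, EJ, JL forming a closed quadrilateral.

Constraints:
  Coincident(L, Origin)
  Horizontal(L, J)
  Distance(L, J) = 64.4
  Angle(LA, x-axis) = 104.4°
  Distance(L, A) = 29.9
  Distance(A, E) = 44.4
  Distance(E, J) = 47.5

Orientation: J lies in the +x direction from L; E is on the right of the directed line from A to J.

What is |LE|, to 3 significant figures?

19.2

L is at the origin; L and J share the same y with |LJ| = 64.4 and J in +x, so J = (64.4, 0). LA runs at 104.4° with |LA| = 29.9, so A = (-7.44, 29.0). E is determined by |AE| = 44.4 and |EJ| = 47.5 together: it lies at the intersection of circle(A, 44.4) and circle(J, 47.5). With |AJ| = 77.5, the foot of the radical line on AJ is 36.9 from A and the perpendicular offset is √(44.4² − 36.9²) = 24.7. Taking the right-of-AJ solution: E = (17.5, -7.75).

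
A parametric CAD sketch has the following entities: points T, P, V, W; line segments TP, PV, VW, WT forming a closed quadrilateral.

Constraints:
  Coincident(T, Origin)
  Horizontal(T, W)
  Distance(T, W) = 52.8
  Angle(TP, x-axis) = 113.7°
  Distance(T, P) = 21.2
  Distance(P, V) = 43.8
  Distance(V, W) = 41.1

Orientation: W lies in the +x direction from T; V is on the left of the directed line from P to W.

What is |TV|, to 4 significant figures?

47.97

Checks: |PV| = 43.80 ✓; |VW| = 41.10 ✓.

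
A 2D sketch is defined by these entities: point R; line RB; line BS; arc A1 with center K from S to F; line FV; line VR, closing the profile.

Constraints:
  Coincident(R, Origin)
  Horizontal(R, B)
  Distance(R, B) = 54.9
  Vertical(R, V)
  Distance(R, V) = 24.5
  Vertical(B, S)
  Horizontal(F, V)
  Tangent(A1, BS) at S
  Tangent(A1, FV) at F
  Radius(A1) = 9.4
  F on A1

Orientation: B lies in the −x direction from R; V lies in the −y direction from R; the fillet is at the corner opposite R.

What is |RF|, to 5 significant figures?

51.677

R is at the origin; RB is horizontal with |RB| = 54.9 and B on the −x side, so B = (-54.900, 0.0000). R and V share the same x with |RV| = 24.5 and V on the −y side, so V = (0.0000, -24.500). The virtual corner opposite R is at (-54.900, -24.500). Since A1 is tangent to BS there, KS ⟂ BS and A1 meets FV tangentially, so KF is at right angles to FV, with radius 9.4, so the center K sits 9.4 in from both sides at K = (-45.500, -15.100). That places the tangent points at S = (-54.900, -15.100) on BS and F = (-45.500, -24.500) on FV. Then |RF| = |F − R| = 51.677.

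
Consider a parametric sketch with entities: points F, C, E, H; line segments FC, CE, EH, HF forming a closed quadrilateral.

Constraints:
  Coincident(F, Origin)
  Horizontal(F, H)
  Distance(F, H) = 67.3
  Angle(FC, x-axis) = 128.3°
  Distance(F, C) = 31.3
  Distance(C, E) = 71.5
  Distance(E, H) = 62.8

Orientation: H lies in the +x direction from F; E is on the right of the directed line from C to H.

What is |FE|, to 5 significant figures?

40.738

Checks: |CE| = 71.50 ✓; |EH| = 62.80 ✓.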